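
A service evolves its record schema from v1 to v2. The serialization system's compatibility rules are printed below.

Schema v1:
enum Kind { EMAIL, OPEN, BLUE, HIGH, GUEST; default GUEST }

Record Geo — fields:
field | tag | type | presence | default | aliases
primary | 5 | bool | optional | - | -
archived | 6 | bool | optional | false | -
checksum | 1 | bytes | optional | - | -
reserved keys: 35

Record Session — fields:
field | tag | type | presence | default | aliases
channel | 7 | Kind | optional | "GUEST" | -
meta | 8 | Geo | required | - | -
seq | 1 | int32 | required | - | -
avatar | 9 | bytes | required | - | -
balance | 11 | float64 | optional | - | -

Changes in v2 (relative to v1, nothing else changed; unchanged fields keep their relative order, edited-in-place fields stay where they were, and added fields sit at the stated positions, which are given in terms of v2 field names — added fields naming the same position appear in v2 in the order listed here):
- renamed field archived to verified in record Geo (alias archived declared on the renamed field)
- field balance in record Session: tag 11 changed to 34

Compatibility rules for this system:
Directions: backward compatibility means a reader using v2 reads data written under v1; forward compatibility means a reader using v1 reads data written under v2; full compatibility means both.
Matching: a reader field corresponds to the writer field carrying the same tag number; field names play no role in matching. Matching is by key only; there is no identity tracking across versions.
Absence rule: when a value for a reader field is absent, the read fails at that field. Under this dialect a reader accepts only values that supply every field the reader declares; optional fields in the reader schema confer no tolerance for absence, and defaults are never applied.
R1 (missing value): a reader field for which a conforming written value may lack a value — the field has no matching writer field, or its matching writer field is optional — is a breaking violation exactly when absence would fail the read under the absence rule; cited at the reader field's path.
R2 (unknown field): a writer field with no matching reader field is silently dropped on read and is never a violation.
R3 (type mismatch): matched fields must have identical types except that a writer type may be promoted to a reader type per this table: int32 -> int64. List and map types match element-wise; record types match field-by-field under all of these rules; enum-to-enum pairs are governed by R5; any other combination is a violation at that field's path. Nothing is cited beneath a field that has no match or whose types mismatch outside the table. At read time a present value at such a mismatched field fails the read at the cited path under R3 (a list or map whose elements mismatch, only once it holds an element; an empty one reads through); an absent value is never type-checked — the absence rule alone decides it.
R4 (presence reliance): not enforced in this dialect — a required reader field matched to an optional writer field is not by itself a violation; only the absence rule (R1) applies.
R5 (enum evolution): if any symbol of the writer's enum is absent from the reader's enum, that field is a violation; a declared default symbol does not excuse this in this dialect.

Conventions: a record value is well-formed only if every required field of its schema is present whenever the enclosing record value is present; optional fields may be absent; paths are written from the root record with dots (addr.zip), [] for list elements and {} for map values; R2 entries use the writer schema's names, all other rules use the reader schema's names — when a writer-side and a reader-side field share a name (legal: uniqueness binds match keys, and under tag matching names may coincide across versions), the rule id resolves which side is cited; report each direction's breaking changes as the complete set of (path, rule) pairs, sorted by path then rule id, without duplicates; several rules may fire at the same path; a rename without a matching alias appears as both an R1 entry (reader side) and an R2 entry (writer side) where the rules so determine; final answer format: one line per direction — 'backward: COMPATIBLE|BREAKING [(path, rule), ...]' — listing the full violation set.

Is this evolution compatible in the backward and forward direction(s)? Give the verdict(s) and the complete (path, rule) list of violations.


each type pair in Session: writer, then reader
checking backward for Session: reader v2 against writer v1:
  Kind -> Kind, writer optional: channel aligns to channel
  Geo -> Geo, writer required: meta aligns to meta
  int32 -> int32, writer required: seq aligns to seq
  bytes -> bytes, writer required: avatar aligns to avatar
  no writer field matches reader balance
  writer balance: unknown to reader
  bool -> bool, writer optional: meta.primary aligns to meta.primary
  bool -> bool, writer optional: meta.verified aligns to meta.archived
  bytes -> bytes, writer optional: meta.checksum aligns to meta.checksum
  violation R1 at balance
  violation R1 at channel
  violation R1 at meta.checksum
  violation R1 at meta.primary
  violation R1 at meta.verified
  backward on Session therefore BREAKING (5)
checking forward for Session: reader v1 against writer v2:
  Kind -> Kind, writer optional: channel aligns to channel
  Geo -> Geo, writer required: meta aligns to meta
  int32 -> int32, writer required: seq aligns to seq
  bytes -> bytes, writer required: avatar aligns to avatar
  no writer field matches reader balance
  writer balance: unknown to reader
  bool -> bool, writer optional: meta.primary aligns to meta.primary
  bool -> bool, writer optional: meta.archived aligns to meta.verified
  bytes -> bytes, writer optional: meta.checksum aligns to meta.checksum
  violation R1 at balance
  violation R1 at channel
  violation R1 at meta.archived
  violation R1 at meta.checksum
  violation R1 at meta.primary
  forward on Session therefore BREAKING (5)

backward: BREAKING [(balance, R1), (channel, R1), (meta.checksum, R1), (meta.primary, R1), (meta.verified, R1)]; forward: BREAKING [(balance, R1), (channel, R1), (meta.archived, R1), (meta.checksum, R1), (meta.primary, R1)]


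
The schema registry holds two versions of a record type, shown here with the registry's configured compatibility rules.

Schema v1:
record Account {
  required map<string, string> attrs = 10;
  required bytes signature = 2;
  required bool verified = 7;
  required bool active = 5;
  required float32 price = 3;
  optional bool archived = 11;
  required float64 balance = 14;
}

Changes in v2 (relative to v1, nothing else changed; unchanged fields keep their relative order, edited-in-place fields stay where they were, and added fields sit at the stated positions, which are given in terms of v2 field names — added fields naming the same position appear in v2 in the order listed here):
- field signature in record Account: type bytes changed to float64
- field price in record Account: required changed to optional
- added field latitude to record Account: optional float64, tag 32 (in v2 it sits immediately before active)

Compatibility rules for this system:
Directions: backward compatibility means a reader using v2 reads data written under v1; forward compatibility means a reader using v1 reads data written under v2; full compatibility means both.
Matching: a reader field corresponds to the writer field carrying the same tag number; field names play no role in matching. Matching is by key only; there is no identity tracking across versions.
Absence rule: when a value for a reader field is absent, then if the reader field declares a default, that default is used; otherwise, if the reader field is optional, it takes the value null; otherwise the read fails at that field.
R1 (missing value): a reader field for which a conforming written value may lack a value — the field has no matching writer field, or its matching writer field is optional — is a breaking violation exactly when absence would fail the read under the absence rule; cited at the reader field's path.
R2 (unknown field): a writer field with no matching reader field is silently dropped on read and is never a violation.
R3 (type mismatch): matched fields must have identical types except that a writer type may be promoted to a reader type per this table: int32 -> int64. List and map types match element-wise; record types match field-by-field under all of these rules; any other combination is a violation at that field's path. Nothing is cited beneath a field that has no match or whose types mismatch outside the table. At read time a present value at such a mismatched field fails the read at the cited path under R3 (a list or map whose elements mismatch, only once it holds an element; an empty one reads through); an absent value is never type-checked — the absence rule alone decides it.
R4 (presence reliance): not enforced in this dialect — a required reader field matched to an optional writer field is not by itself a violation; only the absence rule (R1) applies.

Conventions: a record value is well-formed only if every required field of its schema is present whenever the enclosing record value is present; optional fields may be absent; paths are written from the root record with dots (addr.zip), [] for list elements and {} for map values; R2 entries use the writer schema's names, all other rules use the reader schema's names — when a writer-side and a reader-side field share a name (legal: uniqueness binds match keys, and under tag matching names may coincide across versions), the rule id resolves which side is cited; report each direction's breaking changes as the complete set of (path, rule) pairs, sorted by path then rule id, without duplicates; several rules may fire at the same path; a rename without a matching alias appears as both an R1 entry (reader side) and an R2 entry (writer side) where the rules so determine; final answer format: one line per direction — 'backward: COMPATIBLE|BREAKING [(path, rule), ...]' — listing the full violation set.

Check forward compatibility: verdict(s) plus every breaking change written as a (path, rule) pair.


the writer's type comes first in each Account pair
forward analysis of Account with v1 as reader and v2 as writer:
  map<string, string> -> map<string, string>, writer required: attrs aligns to attrs
  float64 -> bytes, writer required: signature aligns to signature
  bool -> bool, writer required: verified aligns to verified
  bool -> bool, writer required: active aligns to active
  float32 -> float32, writer optional: price aligns to price
  bool -> bool, writer optional: archived aligns to archived
  float64 -> float64, writer required: balance aligns to balance
  writer latitude: unknown to reader
  R1 fires at price
  R3 fires at signature
  forward on Account therefore BREAKING (2)
the rest of the Account diff is inert for this question:
  added field latitude to record Account: optional float64, tag 32 (in v2 it sits immediately before active) -> triggers nothing under Account's printed rules — same verdict

forward: BREAKING [(price, R1), (signature, R3)]


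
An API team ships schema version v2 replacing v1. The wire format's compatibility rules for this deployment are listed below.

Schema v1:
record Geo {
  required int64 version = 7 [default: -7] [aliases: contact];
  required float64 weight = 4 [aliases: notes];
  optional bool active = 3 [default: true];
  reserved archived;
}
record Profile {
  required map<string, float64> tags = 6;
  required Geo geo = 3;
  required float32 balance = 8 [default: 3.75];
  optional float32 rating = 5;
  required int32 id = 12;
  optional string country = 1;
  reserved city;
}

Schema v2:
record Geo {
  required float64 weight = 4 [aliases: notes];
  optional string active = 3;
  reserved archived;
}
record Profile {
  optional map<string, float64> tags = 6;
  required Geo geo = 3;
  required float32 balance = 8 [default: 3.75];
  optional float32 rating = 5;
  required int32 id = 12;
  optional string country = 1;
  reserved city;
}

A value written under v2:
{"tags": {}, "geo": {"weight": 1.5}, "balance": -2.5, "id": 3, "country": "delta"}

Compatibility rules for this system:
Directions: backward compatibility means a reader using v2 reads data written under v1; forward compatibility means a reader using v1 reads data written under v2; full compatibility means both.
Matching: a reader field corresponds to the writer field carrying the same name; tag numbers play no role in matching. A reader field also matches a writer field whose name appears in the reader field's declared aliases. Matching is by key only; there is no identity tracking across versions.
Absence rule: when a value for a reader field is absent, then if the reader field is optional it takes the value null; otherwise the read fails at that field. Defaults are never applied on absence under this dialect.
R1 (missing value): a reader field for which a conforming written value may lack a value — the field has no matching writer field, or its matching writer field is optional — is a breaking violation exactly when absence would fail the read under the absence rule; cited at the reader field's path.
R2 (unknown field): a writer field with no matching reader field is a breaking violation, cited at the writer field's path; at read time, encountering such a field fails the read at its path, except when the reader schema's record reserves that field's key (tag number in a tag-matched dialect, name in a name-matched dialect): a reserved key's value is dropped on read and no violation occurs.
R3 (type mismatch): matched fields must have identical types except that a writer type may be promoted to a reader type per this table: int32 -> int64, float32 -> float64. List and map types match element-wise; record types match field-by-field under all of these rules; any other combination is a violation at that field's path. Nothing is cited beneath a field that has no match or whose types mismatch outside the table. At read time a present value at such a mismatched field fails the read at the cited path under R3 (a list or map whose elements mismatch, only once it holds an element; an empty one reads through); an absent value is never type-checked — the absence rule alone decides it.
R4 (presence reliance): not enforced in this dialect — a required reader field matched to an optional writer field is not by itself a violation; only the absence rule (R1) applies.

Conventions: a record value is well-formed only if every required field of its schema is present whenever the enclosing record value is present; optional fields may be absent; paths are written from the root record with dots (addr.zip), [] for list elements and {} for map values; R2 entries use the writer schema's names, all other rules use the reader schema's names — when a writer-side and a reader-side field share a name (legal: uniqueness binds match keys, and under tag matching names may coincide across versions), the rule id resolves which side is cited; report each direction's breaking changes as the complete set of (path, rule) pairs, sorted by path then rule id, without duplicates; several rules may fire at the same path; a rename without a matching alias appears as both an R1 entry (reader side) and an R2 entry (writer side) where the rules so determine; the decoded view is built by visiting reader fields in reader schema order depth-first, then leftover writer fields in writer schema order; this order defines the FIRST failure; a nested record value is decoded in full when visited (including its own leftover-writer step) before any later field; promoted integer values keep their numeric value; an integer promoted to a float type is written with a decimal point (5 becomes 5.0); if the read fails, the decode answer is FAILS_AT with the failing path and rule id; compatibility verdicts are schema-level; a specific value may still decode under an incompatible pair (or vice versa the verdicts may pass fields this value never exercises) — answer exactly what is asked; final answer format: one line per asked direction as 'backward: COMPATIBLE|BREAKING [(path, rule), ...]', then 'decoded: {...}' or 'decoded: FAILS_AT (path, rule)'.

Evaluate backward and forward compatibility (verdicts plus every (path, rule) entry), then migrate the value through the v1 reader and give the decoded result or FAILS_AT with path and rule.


backward: BREAKING [(geo.active, R3), (geo.version, R2)]; forward: BREAKING [(geo.active, R3), (geo.version, R1), (tags, R1)]; decoded: FAILS_AT (geo.version, R1)

each type pair in Profile: writer, then reader
checking backward for Profile: reader v2 against writer v1:
  writer required, map<string, float64> -> map<string, float64>: reader tags maps from writer tags
  writer required, Geo -> Geo: reader geo maps from writer geo
  writer required, float32 -> float32: reader balance maps from writer balance
  writer optional, float32 -> float32: reader rating maps from writer rating
  writer required, int32 -> int32: reader id maps from writer id
  writer optional, string -> string: reader country maps from writer country
  writer required, float64 -> float64: reader geo.weight maps from writer geo.weight
  writer optional, bool -> string: reader geo.active maps from writer geo.active
  geo.version (writer side), unknown to reader
  violation R3 at geo.active
  violation R2 at geo.version
  => backward: BREAKING (2)
checking forward for Profile: reader v1 against writer v2:
  writer optional, map<string, float64> -> map<string, float64>: reader tags maps from writer tags
  writer required, Geo -> Geo: reader geo maps from writer geo
  writer required, float32 -> float32: reader balance maps from writer balance
  writer optional, float32 -> float32: reader rating maps from writer rating
  writer required, int32 -> int32: reader id maps from writer id
  writer optional, string -> string: reader country maps from writer country
  geo.version: no writer match
  writer required, float64 -> float64: reader geo.weight maps from writer geo.weight
  writer optional, string -> bool: reader geo.active maps from writer geo.active
  violation R3 at geo.active
  violation R1 at geo.version
  violation R1 at tags
  => forward: BREAKING (3)
decode (reader v1):
  tags := {}
  read fails at geo.version under R1 (no fill)
  => FAILS_AT (geo.version, R1)


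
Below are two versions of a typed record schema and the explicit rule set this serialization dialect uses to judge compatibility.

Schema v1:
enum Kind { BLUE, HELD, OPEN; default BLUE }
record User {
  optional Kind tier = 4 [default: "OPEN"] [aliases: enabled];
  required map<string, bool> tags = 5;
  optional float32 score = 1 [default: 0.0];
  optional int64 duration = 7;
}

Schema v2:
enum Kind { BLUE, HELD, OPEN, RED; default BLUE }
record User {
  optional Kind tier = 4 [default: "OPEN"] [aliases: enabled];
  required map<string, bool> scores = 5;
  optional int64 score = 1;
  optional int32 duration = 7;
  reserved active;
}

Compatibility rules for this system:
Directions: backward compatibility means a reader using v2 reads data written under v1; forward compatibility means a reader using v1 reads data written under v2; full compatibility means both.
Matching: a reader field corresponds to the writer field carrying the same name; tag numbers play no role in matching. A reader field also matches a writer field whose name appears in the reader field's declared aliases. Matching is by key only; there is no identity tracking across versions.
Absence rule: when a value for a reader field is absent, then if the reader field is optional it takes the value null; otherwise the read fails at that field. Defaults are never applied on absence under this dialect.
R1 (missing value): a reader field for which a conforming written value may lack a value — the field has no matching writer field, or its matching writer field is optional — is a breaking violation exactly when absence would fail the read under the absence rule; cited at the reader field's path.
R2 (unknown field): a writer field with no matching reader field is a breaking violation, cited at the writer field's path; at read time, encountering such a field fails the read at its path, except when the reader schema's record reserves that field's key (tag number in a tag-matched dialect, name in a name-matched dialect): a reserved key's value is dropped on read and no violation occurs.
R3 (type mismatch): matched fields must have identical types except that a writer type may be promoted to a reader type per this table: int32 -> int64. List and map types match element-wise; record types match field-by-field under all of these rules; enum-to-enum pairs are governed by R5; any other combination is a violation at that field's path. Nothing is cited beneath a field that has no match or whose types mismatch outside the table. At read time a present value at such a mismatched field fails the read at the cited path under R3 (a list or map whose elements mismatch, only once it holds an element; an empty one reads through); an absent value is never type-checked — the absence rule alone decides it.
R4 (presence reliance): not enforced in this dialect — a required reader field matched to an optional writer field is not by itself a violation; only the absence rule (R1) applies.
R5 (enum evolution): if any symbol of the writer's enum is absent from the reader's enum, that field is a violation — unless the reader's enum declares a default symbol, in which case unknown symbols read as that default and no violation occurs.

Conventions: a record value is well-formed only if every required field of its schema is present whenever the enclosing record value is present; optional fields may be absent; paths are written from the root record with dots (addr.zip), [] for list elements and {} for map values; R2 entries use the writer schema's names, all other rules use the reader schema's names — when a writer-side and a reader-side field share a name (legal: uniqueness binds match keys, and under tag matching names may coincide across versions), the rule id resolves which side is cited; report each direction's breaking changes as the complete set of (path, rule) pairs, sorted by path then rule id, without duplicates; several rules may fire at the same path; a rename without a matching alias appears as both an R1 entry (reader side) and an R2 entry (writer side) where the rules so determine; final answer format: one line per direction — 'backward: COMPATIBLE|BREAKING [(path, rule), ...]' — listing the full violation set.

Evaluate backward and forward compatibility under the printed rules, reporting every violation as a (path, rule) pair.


arrows below run writer -> reader for User
backward on User — v2 reading data written by v1:
  writer optional, Kind -> Kind: reader tier maps from writer tier
  scores has no writer counterpart
  writer optional, float32 -> int64: reader score maps from writer score
  writer optional, int64 -> int32: reader duration maps from writer duration
  leftover writer field: tags
  R3 fires at duration
  R3 fires at score
  R1 fires at scores
  R2 fires at tags
  => backward verdict for User: BREAKING, 4 violation(s)
forward on User — v1 reading data written by v2:
  writer optional, Kind -> Kind: reader tier maps from writer tier
  tags has no writer counterpart
  writer optional, int64 -> float32: reader score maps from writer score
  writer optional, int32 -> int64: reader duration maps from writer duration
  leftover writer field: scores
  R3 fires at score
  R2 fires at scores
  R1 fires at tags
  => forward verdict for User: BREAKING, 3 violation(s)

backward: BREAKING [(duration, R3), (score, R3), (scores, R1), (tags, R2)]; forward: BREAKING [(score, R3), (scores, R2), (tags, R1)]


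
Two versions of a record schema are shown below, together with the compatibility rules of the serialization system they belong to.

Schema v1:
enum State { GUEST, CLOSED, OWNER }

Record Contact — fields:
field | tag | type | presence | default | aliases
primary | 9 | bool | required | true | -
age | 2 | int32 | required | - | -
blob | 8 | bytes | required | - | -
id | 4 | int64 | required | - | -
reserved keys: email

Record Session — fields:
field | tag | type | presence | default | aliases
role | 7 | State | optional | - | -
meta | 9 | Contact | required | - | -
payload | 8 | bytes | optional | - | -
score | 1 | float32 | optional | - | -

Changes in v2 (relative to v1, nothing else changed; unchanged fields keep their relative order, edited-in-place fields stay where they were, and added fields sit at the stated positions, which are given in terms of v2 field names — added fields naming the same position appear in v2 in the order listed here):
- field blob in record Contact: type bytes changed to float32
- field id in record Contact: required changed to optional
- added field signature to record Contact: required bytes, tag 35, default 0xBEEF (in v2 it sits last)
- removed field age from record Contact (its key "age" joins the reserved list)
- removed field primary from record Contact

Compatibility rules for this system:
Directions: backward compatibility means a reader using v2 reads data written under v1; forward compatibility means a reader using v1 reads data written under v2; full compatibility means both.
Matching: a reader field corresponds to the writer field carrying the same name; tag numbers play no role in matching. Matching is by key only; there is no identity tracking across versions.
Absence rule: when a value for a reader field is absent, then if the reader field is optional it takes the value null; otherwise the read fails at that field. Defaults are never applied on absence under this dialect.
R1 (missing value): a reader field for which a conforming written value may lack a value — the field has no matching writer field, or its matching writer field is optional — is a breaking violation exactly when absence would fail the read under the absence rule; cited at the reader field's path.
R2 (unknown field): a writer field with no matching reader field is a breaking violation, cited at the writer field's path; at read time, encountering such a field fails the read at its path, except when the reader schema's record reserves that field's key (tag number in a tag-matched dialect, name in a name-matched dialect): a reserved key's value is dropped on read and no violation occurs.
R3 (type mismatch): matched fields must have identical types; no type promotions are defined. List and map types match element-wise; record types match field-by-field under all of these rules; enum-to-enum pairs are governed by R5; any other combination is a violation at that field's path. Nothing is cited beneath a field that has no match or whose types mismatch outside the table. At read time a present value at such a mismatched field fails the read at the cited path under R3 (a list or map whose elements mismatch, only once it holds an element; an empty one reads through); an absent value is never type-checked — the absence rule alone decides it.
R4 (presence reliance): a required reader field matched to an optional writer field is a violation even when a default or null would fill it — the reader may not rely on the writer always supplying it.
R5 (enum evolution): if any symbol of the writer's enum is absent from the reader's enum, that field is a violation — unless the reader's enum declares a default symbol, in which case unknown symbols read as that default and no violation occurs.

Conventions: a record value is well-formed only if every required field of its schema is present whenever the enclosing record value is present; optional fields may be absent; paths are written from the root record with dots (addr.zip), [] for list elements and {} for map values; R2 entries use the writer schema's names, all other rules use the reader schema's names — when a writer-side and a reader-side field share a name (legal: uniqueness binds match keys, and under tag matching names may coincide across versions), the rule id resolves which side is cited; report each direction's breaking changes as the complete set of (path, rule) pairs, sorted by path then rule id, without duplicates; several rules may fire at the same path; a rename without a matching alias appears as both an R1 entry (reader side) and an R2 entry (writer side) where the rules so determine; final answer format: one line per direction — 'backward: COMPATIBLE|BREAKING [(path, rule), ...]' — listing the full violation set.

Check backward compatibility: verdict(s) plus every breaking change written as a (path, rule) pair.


backward: BREAKING [(meta.blob, R3), (meta.primary, R2), (meta.signature, R1)]

each type pair in Session: writer, then reader
backward analysis of Session with v2 as reader and v1 as writer:
  role: State -> State, writer optional; from role
  meta: Contact -> Contact, writer required; from meta
  payload: bytes -> bytes, writer optional; from payload
  score: float32 -> float32, writer optional; from score
  meta.blob: bytes -> float32, writer required; from meta.blob
  meta.id: int64 -> int64, writer required; from meta.id
  meta.signature: no writer-side match
  writer meta.primary: unknown to reader
  writer meta.age: unknown to reader
  rule R3 violated at meta.blob
  rule R2 violated at meta.primary
  rule R1 violated at meta.signature
  => backward: BREAKING (3)
the rest of the Session diff is inert for this question:
  field id in record Contact: required changed to optional -> fires only in the forward direction of Session, which is not asked here
  removed field age from record Contact (its key "age" joins the reserved list) -> fires only in the forward direction of Session, which is not asked here


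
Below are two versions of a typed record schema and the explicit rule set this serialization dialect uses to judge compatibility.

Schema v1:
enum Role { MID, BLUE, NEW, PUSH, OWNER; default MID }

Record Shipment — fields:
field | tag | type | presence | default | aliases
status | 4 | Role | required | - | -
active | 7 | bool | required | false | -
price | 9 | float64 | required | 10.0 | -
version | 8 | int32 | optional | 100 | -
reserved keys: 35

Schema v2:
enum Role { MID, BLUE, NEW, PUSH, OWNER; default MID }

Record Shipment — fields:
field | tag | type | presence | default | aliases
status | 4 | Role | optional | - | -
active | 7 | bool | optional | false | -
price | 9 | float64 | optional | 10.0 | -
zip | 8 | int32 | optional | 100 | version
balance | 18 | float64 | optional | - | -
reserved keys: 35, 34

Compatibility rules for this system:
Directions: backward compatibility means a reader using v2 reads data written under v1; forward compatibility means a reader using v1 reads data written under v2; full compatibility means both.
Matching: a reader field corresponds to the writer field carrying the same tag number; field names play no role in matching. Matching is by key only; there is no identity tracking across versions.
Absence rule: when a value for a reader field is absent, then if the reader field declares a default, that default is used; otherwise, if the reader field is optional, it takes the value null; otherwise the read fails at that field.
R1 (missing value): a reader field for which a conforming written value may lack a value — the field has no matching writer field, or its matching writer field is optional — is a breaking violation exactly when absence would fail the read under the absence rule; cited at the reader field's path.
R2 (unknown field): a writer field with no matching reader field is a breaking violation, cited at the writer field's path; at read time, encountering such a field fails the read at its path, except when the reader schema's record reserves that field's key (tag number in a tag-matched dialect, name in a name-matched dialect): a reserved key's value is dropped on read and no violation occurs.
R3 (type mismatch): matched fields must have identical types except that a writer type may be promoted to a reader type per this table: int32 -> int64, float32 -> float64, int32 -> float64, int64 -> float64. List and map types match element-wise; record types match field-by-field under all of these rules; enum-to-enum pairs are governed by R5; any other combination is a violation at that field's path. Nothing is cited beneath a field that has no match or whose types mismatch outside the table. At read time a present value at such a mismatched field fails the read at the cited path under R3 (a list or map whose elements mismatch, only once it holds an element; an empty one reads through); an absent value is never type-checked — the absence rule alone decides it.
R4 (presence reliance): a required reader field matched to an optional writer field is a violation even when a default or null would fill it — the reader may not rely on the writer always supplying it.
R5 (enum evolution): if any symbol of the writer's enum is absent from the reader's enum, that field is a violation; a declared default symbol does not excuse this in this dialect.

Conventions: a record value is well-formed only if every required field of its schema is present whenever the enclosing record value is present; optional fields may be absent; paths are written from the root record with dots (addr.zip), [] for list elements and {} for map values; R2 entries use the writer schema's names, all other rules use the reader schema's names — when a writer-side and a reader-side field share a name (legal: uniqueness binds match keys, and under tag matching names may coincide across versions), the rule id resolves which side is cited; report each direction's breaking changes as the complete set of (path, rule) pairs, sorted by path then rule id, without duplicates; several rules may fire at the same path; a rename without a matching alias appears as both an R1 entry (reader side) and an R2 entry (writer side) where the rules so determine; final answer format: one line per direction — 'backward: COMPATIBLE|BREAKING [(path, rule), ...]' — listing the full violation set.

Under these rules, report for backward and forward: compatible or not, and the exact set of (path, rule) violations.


backward: COMPATIBLE []; forward: BREAKING [(active, R4), (balance, R2), (price, R4), (status, R1), (status, R4)]

the writer's type comes first in each Shipment pair
checking backward for Shipment: reader v2 against writer v1:
  status: paired with writer status (Role -> Role; writer required)
  active: paired with writer active (bool -> bool; writer required)
  price: paired with writer price (float64 -> float64; writer required)
  zip: paired with writer version (int32 -> int32; writer optional)
  no writer field matches reader balance
  nothing fires on Shipment: backward is COMPATIBLE
checking forward for Shipment: reader v1 against writer v2:
  status: paired with writer status (Role -> Role; writer optional)
  active: paired with writer active (bool -> bool; writer optional)
  price: paired with writer price (float64 -> float64; writer optional)
  version: paired with writer zip (int32 -> int32; writer optional)
  balance (writer side), unknown to reader
  violation R4 at active
  violation R2 at balance
  violation R4 at price
  violation R1 at status
  violation R4 at status
  => forward: BREAKING (5)


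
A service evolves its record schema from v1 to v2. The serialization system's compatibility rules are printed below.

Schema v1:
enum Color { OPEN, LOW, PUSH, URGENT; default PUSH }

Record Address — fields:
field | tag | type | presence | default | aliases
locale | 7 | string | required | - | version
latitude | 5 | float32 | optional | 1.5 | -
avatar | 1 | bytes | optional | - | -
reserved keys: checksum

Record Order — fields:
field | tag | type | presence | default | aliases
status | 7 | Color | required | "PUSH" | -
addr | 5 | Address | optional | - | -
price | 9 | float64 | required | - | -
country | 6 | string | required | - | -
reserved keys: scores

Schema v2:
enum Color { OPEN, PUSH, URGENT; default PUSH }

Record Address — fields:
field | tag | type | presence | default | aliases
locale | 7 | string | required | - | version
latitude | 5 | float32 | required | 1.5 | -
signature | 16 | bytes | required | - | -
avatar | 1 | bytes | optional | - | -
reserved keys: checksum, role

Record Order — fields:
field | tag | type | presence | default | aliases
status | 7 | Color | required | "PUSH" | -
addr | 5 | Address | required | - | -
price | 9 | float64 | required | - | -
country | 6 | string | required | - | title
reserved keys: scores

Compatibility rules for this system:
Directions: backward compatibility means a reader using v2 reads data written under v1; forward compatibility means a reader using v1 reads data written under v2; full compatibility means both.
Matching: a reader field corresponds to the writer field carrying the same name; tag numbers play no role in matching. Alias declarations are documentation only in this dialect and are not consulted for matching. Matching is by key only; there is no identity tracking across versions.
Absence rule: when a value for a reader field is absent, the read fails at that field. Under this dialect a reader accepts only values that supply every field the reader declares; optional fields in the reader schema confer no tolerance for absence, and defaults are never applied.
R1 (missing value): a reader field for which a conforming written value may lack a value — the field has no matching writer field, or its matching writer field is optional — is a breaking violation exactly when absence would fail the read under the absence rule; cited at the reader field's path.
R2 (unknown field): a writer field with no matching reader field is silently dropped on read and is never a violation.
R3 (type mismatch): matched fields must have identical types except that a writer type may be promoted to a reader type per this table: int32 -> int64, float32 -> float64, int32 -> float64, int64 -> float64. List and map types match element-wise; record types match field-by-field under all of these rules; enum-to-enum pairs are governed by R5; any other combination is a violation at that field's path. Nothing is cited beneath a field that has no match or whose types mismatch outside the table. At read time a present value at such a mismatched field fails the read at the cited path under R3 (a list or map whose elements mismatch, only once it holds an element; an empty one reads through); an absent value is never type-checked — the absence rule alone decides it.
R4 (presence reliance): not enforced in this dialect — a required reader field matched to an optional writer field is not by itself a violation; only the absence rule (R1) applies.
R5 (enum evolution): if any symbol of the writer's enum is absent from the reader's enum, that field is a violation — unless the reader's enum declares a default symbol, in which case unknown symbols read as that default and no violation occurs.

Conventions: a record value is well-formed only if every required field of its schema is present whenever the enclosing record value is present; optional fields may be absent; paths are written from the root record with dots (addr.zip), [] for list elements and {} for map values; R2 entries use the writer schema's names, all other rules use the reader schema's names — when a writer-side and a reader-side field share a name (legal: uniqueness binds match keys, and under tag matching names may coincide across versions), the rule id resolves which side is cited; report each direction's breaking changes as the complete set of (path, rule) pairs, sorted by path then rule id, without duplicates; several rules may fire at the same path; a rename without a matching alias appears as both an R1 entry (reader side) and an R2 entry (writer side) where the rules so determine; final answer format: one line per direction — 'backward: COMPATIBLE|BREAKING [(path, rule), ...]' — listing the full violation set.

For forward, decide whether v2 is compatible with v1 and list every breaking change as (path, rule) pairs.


in Order below, arrows point writer -> reader
forward pass over Order, reader schema v1, writer schema v2:
  status <- status (Color -> Color, writer required)
  addr <- addr (Address -> Address, writer required)
  price <- price (float64 -> float64, writer required)
  country <- country (string -> string, writer required)
  addr.locale <- addr.locale (string -> string, writer required)
  addr.latitude <- addr.latitude (float32 -> float32, writer required)
  addr.avatar <- addr.avatar (bytes -> bytes, writer optional)
  writer addr.signature: unknown to reader
  breaking: (addr.avatar, R1)
  forward on Order therefore BREAKING (1)
checking off the Order differences that do not matter here:
  added field signature to record Address: required bytes, tag 16 (in v2 it sits immediately before avatar) -> its effect on Order is confined to the backward direction, not asked
  enum Color (field status in record Order): symbol LOW removed -> no rule fires on it in Order's dialect; the asked verdict holds

forward: BREAKING [(addr.avatar, R1)]
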